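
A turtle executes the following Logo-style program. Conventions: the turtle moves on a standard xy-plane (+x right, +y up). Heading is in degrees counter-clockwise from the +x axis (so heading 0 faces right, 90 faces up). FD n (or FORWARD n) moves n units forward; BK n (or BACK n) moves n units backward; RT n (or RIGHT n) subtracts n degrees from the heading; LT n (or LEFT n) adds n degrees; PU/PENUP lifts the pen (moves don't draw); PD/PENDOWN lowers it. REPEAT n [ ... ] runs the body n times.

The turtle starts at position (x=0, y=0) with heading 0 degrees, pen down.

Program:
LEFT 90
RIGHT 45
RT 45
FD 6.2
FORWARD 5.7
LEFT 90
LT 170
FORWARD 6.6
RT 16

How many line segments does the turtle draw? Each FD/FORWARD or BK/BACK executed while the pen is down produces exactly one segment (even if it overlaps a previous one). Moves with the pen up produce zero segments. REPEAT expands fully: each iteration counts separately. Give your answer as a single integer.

Executing turtle program step by step:
Start: pos=(0,0), heading=0, pen down
LT 90: heading 0 -> 90
RT 45: heading 90 -> 45
RT 45: heading 45 -> 0
FD 6.2: (0,0) -> (6.2,0) [heading=0, draw]
FD 5.7: (6.2,0) -> (11.9,0) [heading=0, draw]
LT 90: heading 0 -> 90
LT 170: heading 90 -> 260
FD 6.6: (11.9,0) -> (10.754,-6.5) [heading=260, draw]
RT 16: heading 260 -> 244
Final: pos=(10.754,-6.5), heading=244, 3 segment(s) drawn
Segments drawn: 3

Answer: 3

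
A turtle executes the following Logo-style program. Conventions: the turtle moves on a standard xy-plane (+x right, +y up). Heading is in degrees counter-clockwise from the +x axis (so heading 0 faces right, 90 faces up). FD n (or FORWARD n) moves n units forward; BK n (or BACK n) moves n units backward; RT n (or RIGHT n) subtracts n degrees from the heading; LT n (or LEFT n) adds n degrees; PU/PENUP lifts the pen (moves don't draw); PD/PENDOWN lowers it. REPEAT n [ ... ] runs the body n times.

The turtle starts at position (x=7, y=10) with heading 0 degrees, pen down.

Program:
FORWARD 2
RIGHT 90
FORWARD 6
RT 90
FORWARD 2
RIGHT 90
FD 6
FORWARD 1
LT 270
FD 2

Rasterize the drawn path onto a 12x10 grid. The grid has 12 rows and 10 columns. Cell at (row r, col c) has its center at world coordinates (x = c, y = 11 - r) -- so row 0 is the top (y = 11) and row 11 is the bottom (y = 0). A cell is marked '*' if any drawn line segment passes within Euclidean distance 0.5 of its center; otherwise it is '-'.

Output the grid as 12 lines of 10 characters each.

Segment 0: (7,10) -> (9,10)
Segment 1: (9,10) -> (9,4)
Segment 2: (9,4) -> (7,4)
Segment 3: (7,4) -> (7,10)
Segment 4: (7,10) -> (7,11)
Segment 5: (7,11) -> (9,11)

Answer: -------***
-------***
-------*-*
-------*-*
-------*-*
-------*-*
-------*-*
-------***
----------
----------
----------
----------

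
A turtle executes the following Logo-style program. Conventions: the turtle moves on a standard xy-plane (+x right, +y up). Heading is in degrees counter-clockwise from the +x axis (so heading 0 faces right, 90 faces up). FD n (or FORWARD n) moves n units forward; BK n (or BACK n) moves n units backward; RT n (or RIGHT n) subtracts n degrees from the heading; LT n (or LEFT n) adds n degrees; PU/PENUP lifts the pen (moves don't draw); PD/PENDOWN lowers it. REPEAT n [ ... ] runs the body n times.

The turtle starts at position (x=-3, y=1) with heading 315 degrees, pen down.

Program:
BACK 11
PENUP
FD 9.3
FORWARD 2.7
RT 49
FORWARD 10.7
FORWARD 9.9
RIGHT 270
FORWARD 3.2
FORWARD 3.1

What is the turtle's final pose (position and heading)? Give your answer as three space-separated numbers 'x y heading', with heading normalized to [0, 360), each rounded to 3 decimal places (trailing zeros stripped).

Executing turtle program step by step:
Start: pos=(-3,1), heading=315, pen down
BK 11: (-3,1) -> (-10.778,8.778) [heading=315, draw]
PU: pen up
FD 9.3: (-10.778,8.778) -> (-4.202,2.202) [heading=315, move]
FD 2.7: (-4.202,2.202) -> (-2.293,0.293) [heading=315, move]
RT 49: heading 315 -> 266
FD 10.7: (-2.293,0.293) -> (-3.039,-10.381) [heading=266, move]
FD 9.9: (-3.039,-10.381) -> (-3.73,-20.257) [heading=266, move]
RT 270: heading 266 -> 356
FD 3.2: (-3.73,-20.257) -> (-0.538,-20.48) [heading=356, move]
FD 3.1: (-0.538,-20.48) -> (2.555,-20.696) [heading=356, move]
Final: pos=(2.555,-20.696), heading=356, 1 segment(s) drawn

Answer: 2.555 -20.696 356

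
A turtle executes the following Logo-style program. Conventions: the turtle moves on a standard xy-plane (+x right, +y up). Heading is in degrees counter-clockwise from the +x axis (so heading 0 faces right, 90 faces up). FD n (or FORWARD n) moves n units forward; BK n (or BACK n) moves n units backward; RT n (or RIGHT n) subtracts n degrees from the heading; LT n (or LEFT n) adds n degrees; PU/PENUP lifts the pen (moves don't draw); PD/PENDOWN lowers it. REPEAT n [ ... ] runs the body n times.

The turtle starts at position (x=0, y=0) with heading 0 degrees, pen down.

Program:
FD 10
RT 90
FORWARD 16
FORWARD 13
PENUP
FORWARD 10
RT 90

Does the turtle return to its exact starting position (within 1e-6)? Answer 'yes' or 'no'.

Answer: no

Derivation:
Executing turtle program step by step:
Start: pos=(0,0), heading=0, pen down
FD 10: (0,0) -> (10,0) [heading=0, draw]
RT 90: heading 0 -> 270
FD 16: (10,0) -> (10,-16) [heading=270, draw]
FD 13: (10,-16) -> (10,-29) [heading=270, draw]
PU: pen up
FD 10: (10,-29) -> (10,-39) [heading=270, move]
RT 90: heading 270 -> 180
Final: pos=(10,-39), heading=180, 3 segment(s) drawn

Start position: (0, 0)
Final position: (10, -39)
Distance = 40.262; >= 1e-6 -> NOT closed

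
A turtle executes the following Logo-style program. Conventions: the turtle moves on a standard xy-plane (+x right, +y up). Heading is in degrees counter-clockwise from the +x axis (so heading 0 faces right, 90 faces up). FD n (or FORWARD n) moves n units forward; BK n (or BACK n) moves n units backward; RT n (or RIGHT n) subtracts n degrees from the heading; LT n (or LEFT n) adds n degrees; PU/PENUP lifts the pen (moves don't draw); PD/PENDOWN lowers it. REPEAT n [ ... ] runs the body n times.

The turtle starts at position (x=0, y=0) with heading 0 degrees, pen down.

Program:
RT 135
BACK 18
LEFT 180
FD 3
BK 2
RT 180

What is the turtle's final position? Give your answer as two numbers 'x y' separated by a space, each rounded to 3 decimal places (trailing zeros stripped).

Answer: 13.435 13.435

Derivation:
Executing turtle program step by step:
Start: pos=(0,0), heading=0, pen down
RT 135: heading 0 -> 225
BK 18: (0,0) -> (12.728,12.728) [heading=225, draw]
LT 180: heading 225 -> 45
FD 3: (12.728,12.728) -> (14.849,14.849) [heading=45, draw]
BK 2: (14.849,14.849) -> (13.435,13.435) [heading=45, draw]
RT 180: heading 45 -> 225
Final: pos=(13.435,13.435), heading=225, 3 segment(s) drawn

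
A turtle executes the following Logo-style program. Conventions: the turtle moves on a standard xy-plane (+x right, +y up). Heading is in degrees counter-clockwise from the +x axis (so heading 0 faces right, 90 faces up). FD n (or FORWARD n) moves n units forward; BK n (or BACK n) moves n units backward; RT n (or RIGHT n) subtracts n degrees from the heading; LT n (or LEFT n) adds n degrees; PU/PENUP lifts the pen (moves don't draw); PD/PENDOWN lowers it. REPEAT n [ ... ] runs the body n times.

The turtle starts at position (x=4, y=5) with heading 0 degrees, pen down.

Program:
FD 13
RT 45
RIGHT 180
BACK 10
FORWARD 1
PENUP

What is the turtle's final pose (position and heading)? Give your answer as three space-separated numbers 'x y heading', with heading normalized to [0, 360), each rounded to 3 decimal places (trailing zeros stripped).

Executing turtle program step by step:
Start: pos=(4,5), heading=0, pen down
FD 13: (4,5) -> (17,5) [heading=0, draw]
RT 45: heading 0 -> 315
RT 180: heading 315 -> 135
BK 10: (17,5) -> (24.071,-2.071) [heading=135, draw]
FD 1: (24.071,-2.071) -> (23.364,-1.364) [heading=135, draw]
PU: pen up
Final: pos=(23.364,-1.364), heading=135, 3 segment(s) drawn

Answer: 23.364 -1.364 135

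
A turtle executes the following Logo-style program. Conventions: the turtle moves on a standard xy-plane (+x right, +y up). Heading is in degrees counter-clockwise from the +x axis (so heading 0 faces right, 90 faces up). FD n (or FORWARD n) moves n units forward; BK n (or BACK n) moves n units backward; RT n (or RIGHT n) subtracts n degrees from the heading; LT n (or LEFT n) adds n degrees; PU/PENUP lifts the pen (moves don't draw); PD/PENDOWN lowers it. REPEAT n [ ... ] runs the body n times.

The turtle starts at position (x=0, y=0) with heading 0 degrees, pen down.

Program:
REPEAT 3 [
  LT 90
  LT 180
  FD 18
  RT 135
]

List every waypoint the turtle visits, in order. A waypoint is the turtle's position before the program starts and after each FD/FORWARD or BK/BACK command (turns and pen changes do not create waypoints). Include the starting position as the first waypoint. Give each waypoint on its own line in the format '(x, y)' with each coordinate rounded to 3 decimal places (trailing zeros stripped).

Executing turtle program step by step:
Start: pos=(0,0), heading=0, pen down
REPEAT 3 [
  -- iteration 1/3 --
  LT 90: heading 0 -> 90
  LT 180: heading 90 -> 270
  FD 18: (0,0) -> (0,-18) [heading=270, draw]
  RT 135: heading 270 -> 135
  -- iteration 2/3 --
  LT 90: heading 135 -> 225
  LT 180: heading 225 -> 45
  FD 18: (0,-18) -> (12.728,-5.272) [heading=45, draw]
  RT 135: heading 45 -> 270
  -- iteration 3/3 --
  LT 90: heading 270 -> 0
  LT 180: heading 0 -> 180
  FD 18: (12.728,-5.272) -> (-5.272,-5.272) [heading=180, draw]
  RT 135: heading 180 -> 45
]
Final: pos=(-5.272,-5.272), heading=45, 3 segment(s) drawn
Waypoints (4 total):
(0, 0)
(0, -18)
(12.728, -5.272)
(-5.272, -5.272)

Answer: (0, 0)
(0, -18)
(12.728, -5.272)
(-5.272, -5.272)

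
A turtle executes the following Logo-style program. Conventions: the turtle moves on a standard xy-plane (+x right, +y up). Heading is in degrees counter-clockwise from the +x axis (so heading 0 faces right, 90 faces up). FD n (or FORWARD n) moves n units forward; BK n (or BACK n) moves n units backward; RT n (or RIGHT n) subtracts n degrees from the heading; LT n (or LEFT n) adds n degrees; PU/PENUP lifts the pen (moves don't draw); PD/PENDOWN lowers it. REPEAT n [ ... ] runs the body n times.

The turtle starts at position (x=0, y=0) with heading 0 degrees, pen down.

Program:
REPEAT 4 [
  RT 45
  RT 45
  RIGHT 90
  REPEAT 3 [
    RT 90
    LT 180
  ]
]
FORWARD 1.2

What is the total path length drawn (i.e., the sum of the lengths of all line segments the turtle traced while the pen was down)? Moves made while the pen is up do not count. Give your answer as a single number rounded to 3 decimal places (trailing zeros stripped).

Answer: 1.2

Derivation:
Executing turtle program step by step:
Start: pos=(0,0), heading=0, pen down
REPEAT 4 [
  -- iteration 1/4 --
  RT 45: heading 0 -> 315
  RT 45: heading 315 -> 270
  RT 90: heading 270 -> 180
  REPEAT 3 [
    -- iteration 1/3 --
    RT 90: heading 180 -> 90
    LT 180: heading 90 -> 270
    -- iteration 2/3 --
    RT 90: heading 270 -> 180
    LT 180: heading 180 -> 0
    -- iteration 3/3 --
    RT 90: heading 0 -> 270
    LT 180: heading 270 -> 90
  ]
  -- iteration 2/4 --
  RT 45: heading 90 -> 45
  RT 45: heading 45 -> 0
  RT 90: heading 0 -> 270
  REPEAT 3 [
    -- iteration 1/3 --
    RT 90: heading 270 -> 180
    LT 180: heading 180 -> 0
    -- iteration 2/3 --
    RT 90: heading 0 -> 270
    LT 180: heading 270 -> 90
    -- iteration 3/3 --
    RT 90: heading 90 -> 0
    LT 180: heading 0 -> 180
  ]
  -- iteration 3/4 --
  RT 45: heading 180 -> 135
  RT 45: heading 135 -> 90
  RT 90: heading 90 -> 0
  REPEAT 3 [
    -- iteration 1/3 --
    RT 90: heading 0 -> 270
    LT 180: heading 270 -> 90
    -- iteration 2/3 --
    RT 90: heading 90 -> 0
    LT 180: heading 0 -> 180
    -- iteration 3/3 --
    RT 90: heading 180 -> 90
    LT 180: heading 90 -> 270
  ]
  -- iteration 4/4 --
  RT 45: heading 270 -> 225
  RT 45: heading 225 -> 180
  RT 90: heading 180 -> 90
  REPEAT 3 [
    -- iteration 1/3 --
    RT 90: heading 90 -> 0
    LT 180: heading 0 -> 180
    -- iteration 2/3 --
    RT 90: heading 180 -> 90
    LT 180: heading 90 -> 270
    -- iteration 3/3 --
    RT 90: heading 270 -> 180
    LT 180: heading 180 -> 0
  ]
]
FD 1.2: (0,0) -> (1.2,0) [heading=0, draw]
Final: pos=(1.2,0), heading=0, 1 segment(s) drawn

Segment lengths:
  seg 1: (0,0) -> (1.2,0), length = 1.2
Total = 1.2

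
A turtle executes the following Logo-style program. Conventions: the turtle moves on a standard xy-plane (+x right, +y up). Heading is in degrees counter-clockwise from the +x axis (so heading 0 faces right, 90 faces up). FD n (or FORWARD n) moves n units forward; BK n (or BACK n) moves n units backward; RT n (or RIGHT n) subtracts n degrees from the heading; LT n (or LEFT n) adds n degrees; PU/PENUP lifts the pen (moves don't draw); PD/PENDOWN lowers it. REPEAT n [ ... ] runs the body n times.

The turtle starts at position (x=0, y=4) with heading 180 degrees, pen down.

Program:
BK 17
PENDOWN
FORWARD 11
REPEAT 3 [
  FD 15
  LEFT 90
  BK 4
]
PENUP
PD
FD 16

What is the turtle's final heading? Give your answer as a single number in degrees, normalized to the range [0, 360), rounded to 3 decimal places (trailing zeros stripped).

Answer: 90

Derivation:
Executing turtle program step by step:
Start: pos=(0,4), heading=180, pen down
BK 17: (0,4) -> (17,4) [heading=180, draw]
PD: pen down
FD 11: (17,4) -> (6,4) [heading=180, draw]
REPEAT 3 [
  -- iteration 1/3 --
  FD 15: (6,4) -> (-9,4) [heading=180, draw]
  LT 90: heading 180 -> 270
  BK 4: (-9,4) -> (-9,8) [heading=270, draw]
  -- iteration 2/3 --
  FD 15: (-9,8) -> (-9,-7) [heading=270, draw]
  LT 90: heading 270 -> 0
  BK 4: (-9,-7) -> (-13,-7) [heading=0, draw]
  -- iteration 3/3 --
  FD 15: (-13,-7) -> (2,-7) [heading=0, draw]
  LT 90: heading 0 -> 90
  BK 4: (2,-7) -> (2,-11) [heading=90, draw]
]
PU: pen up
PD: pen down
FD 16: (2,-11) -> (2,5) [heading=90, draw]
Final: pos=(2,5), heading=90, 9 segment(s) drawn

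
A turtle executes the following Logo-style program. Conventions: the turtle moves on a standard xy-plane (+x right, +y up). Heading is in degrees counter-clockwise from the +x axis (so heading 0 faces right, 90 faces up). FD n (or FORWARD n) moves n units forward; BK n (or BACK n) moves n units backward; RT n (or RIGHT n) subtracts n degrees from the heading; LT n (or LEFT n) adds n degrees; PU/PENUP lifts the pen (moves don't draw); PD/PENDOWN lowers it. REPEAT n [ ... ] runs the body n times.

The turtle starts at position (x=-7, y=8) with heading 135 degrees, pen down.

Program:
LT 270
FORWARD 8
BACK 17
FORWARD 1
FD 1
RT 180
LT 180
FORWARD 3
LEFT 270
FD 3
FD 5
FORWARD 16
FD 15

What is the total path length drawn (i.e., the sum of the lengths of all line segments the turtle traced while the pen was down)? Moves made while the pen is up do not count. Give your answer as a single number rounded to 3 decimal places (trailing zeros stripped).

Answer: 69

Derivation:
Executing turtle program step by step:
Start: pos=(-7,8), heading=135, pen down
LT 270: heading 135 -> 45
FD 8: (-7,8) -> (-1.343,13.657) [heading=45, draw]
BK 17: (-1.343,13.657) -> (-13.364,1.636) [heading=45, draw]
FD 1: (-13.364,1.636) -> (-12.657,2.343) [heading=45, draw]
FD 1: (-12.657,2.343) -> (-11.95,3.05) [heading=45, draw]
RT 180: heading 45 -> 225
LT 180: heading 225 -> 45
FD 3: (-11.95,3.05) -> (-9.828,5.172) [heading=45, draw]
LT 270: heading 45 -> 315
FD 3: (-9.828,5.172) -> (-7.707,3.05) [heading=315, draw]
FD 5: (-7.707,3.05) -> (-4.172,-0.485) [heading=315, draw]
FD 16: (-4.172,-0.485) -> (7.142,-11.799) [heading=315, draw]
FD 15: (7.142,-11.799) -> (17.749,-22.406) [heading=315, draw]
Final: pos=(17.749,-22.406), heading=315, 9 segment(s) drawn

Segment lengths:
  seg 1: (-7,8) -> (-1.343,13.657), length = 8
  seg 2: (-1.343,13.657) -> (-13.364,1.636), length = 17
  seg 3: (-13.364,1.636) -> (-12.657,2.343), length = 1
  seg 4: (-12.657,2.343) -> (-11.95,3.05), length = 1
  seg 5: (-11.95,3.05) -> (-9.828,5.172), length = 3
  seg 6: (-9.828,5.172) -> (-7.707,3.05), length = 3
  seg 7: (-7.707,3.05) -> (-4.172,-0.485), length = 5
  seg 8: (-4.172,-0.485) -> (7.142,-11.799), length = 16
  seg 9: (7.142,-11.799) -> (17.749,-22.406), length = 15
Total = 69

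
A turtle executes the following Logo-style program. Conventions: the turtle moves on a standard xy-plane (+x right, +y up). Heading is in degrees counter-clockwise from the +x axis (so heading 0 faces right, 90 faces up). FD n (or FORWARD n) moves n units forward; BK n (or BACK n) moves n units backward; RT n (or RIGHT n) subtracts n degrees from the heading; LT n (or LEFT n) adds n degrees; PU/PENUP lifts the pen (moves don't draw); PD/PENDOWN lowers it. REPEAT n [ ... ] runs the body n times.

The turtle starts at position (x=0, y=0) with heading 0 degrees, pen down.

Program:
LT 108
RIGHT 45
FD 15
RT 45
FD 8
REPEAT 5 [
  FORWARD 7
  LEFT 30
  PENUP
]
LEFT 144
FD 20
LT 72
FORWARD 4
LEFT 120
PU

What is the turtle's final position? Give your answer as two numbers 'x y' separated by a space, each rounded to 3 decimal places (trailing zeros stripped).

Answer: 36.887 28.155

Derivation:
Executing turtle program step by step:
Start: pos=(0,0), heading=0, pen down
LT 108: heading 0 -> 108
RT 45: heading 108 -> 63
FD 15: (0,0) -> (6.81,13.365) [heading=63, draw]
RT 45: heading 63 -> 18
FD 8: (6.81,13.365) -> (14.418,15.837) [heading=18, draw]
REPEAT 5 [
  -- iteration 1/5 --
  FD 7: (14.418,15.837) -> (21.076,18) [heading=18, draw]
  LT 30: heading 18 -> 48
  PU: pen up
  -- iteration 2/5 --
  FD 7: (21.076,18) -> (25.76,23.202) [heading=48, move]
  LT 30: heading 48 -> 78
  PU: pen up
  -- iteration 3/5 --
  FD 7: (25.76,23.202) -> (27.215,30.049) [heading=78, move]
  LT 30: heading 78 -> 108
  PU: pen up
  -- iteration 4/5 --
  FD 7: (27.215,30.049) -> (25.052,36.707) [heading=108, move]
  LT 30: heading 108 -> 138
  PU: pen up
  -- iteration 5/5 --
  FD 7: (25.052,36.707) -> (19.85,41.391) [heading=138, move]
  LT 30: heading 138 -> 168
  PU: pen up
]
LT 144: heading 168 -> 312
FD 20: (19.85,41.391) -> (33.232,26.528) [heading=312, move]
LT 72: heading 312 -> 24
FD 4: (33.232,26.528) -> (36.887,28.155) [heading=24, move]
LT 120: heading 24 -> 144
PU: pen up
Final: pos=(36.887,28.155), heading=144, 3 segment(s) drawn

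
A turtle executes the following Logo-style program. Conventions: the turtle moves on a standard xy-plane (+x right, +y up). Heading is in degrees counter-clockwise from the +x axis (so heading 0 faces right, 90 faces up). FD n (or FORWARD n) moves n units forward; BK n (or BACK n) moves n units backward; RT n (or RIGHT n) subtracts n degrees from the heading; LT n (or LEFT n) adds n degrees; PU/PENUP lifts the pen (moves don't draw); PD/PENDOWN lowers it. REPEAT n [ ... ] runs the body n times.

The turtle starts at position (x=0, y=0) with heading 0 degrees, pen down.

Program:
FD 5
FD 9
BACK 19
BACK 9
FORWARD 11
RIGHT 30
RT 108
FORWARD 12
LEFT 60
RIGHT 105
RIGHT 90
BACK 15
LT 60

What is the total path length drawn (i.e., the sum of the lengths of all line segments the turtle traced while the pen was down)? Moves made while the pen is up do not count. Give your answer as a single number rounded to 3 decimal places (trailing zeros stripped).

Answer: 80

Derivation:
Executing turtle program step by step:
Start: pos=(0,0), heading=0, pen down
FD 5: (0,0) -> (5,0) [heading=0, draw]
FD 9: (5,0) -> (14,0) [heading=0, draw]
BK 19: (14,0) -> (-5,0) [heading=0, draw]
BK 9: (-5,0) -> (-14,0) [heading=0, draw]
FD 11: (-14,0) -> (-3,0) [heading=0, draw]
RT 30: heading 0 -> 330
RT 108: heading 330 -> 222
FD 12: (-3,0) -> (-11.918,-8.03) [heading=222, draw]
LT 60: heading 222 -> 282
RT 105: heading 282 -> 177
RT 90: heading 177 -> 87
BK 15: (-11.918,-8.03) -> (-12.703,-23.009) [heading=87, draw]
LT 60: heading 87 -> 147
Final: pos=(-12.703,-23.009), heading=147, 7 segment(s) drawn

Segment lengths:
  seg 1: (0,0) -> (5,0), length = 5
  seg 2: (5,0) -> (14,0), length = 9
  seg 3: (14,0) -> (-5,0), length = 19
  seg 4: (-5,0) -> (-14,0), length = 9
  seg 5: (-14,0) -> (-3,0), length = 11
  seg 6: (-3,0) -> (-11.918,-8.03), length = 12
  seg 7: (-11.918,-8.03) -> (-12.703,-23.009), length = 15
Total = 80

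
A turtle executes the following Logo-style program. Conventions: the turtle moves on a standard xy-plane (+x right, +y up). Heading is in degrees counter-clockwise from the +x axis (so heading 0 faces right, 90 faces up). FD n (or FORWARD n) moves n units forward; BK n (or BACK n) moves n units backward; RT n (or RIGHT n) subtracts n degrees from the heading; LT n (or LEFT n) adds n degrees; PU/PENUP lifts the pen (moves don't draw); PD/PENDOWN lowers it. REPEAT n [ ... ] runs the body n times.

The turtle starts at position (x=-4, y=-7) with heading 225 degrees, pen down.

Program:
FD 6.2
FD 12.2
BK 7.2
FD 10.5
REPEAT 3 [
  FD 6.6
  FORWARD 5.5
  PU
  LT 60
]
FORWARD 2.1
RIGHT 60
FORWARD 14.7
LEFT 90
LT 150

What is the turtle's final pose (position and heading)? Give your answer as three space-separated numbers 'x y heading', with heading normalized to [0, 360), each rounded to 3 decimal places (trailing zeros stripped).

Answer: 2.603 -48.039 225

Derivation:
Executing turtle program step by step:
Start: pos=(-4,-7), heading=225, pen down
FD 6.2: (-4,-7) -> (-8.384,-11.384) [heading=225, draw]
FD 12.2: (-8.384,-11.384) -> (-17.011,-20.011) [heading=225, draw]
BK 7.2: (-17.011,-20.011) -> (-11.92,-14.92) [heading=225, draw]
FD 10.5: (-11.92,-14.92) -> (-19.344,-22.344) [heading=225, draw]
REPEAT 3 [
  -- iteration 1/3 --
  FD 6.6: (-19.344,-22.344) -> (-24.011,-27.011) [heading=225, draw]
  FD 5.5: (-24.011,-27.011) -> (-27.9,-30.9) [heading=225, draw]
  PU: pen up
  LT 60: heading 225 -> 285
  -- iteration 2/3 --
  FD 6.6: (-27.9,-30.9) -> (-26.192,-37.275) [heading=285, move]
  FD 5.5: (-26.192,-37.275) -> (-24.768,-42.588) [heading=285, move]
  PU: pen up
  LT 60: heading 285 -> 345
  -- iteration 3/3 --
  FD 6.6: (-24.768,-42.588) -> (-18.393,-44.296) [heading=345, move]
  FD 5.5: (-18.393,-44.296) -> (-13.081,-45.72) [heading=345, move]
  PU: pen up
  LT 60: heading 345 -> 45
]
FD 2.1: (-13.081,-45.72) -> (-11.596,-44.235) [heading=45, move]
RT 60: heading 45 -> 345
FD 14.7: (-11.596,-44.235) -> (2.603,-48.039) [heading=345, move]
LT 90: heading 345 -> 75
LT 150: heading 75 -> 225
Final: pos=(2.603,-48.039), heading=225, 6 segment(s) drawn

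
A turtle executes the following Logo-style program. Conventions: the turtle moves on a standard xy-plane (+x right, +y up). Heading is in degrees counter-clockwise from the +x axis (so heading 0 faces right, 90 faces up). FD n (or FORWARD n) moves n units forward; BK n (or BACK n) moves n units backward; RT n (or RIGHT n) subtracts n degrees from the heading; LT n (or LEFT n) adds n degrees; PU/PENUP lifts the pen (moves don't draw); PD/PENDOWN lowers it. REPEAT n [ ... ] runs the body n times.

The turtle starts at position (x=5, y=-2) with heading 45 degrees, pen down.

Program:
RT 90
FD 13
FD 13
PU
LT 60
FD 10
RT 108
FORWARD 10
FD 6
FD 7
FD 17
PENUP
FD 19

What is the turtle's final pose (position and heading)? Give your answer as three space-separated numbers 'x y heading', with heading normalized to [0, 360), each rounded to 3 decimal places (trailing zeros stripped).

Executing turtle program step by step:
Start: pos=(5,-2), heading=45, pen down
RT 90: heading 45 -> 315
FD 13: (5,-2) -> (14.192,-11.192) [heading=315, draw]
FD 13: (14.192,-11.192) -> (23.385,-20.385) [heading=315, draw]
PU: pen up
LT 60: heading 315 -> 15
FD 10: (23.385,-20.385) -> (33.044,-17.797) [heading=15, move]
RT 108: heading 15 -> 267
FD 10: (33.044,-17.797) -> (32.521,-27.783) [heading=267, move]
FD 6: (32.521,-27.783) -> (32.207,-33.775) [heading=267, move]
FD 7: (32.207,-33.775) -> (31.84,-40.765) [heading=267, move]
FD 17: (31.84,-40.765) -> (30.951,-57.742) [heading=267, move]
PU: pen up
FD 19: (30.951,-57.742) -> (29.956,-76.716) [heading=267, move]
Final: pos=(29.956,-76.716), heading=267, 2 segment(s) drawn

Answer: 29.956 -76.716 267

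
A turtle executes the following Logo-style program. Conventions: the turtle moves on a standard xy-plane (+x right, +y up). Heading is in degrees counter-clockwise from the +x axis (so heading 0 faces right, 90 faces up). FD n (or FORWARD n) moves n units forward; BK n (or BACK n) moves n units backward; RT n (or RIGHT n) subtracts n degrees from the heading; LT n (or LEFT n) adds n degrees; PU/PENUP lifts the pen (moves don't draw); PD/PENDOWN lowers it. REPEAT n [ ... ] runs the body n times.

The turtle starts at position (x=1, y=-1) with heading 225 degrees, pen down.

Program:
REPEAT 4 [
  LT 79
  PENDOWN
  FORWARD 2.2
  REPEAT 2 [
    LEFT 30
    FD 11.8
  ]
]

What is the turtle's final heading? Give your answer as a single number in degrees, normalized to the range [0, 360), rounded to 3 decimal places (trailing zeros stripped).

Executing turtle program step by step:
Start: pos=(1,-1), heading=225, pen down
REPEAT 4 [
  -- iteration 1/4 --
  LT 79: heading 225 -> 304
  PD: pen down
  FD 2.2: (1,-1) -> (2.23,-2.824) [heading=304, draw]
  REPEAT 2 [
    -- iteration 1/2 --
    LT 30: heading 304 -> 334
    FD 11.8: (2.23,-2.824) -> (12.836,-7.997) [heading=334, draw]
    -- iteration 2/2 --
    LT 30: heading 334 -> 4
    FD 11.8: (12.836,-7.997) -> (24.607,-7.174) [heading=4, draw]
  ]
  -- iteration 2/4 --
  LT 79: heading 4 -> 83
  PD: pen down
  FD 2.2: (24.607,-7.174) -> (24.875,-4.99) [heading=83, draw]
  REPEAT 2 [
    -- iteration 1/2 --
    LT 30: heading 83 -> 113
    FD 11.8: (24.875,-4.99) -> (20.265,5.872) [heading=113, draw]
    -- iteration 2/2 --
    LT 30: heading 113 -> 143
    FD 11.8: (20.265,5.872) -> (10.841,12.973) [heading=143, draw]
  ]
  -- iteration 3/4 --
  LT 79: heading 143 -> 222
  PD: pen down
  FD 2.2: (10.841,12.973) -> (9.206,11.501) [heading=222, draw]
  REPEAT 2 [
    -- iteration 1/2 --
    LT 30: heading 222 -> 252
    FD 11.8: (9.206,11.501) -> (5.56,0.279) [heading=252, draw]
    -- iteration 2/2 --
    LT 30: heading 252 -> 282
    FD 11.8: (5.56,0.279) -> (8.013,-11.263) [heading=282, draw]
  ]
  -- iteration 4/4 --
  LT 79: heading 282 -> 1
  PD: pen down
  FD 2.2: (8.013,-11.263) -> (10.213,-11.225) [heading=1, draw]
  REPEAT 2 [
    -- iteration 1/2 --
    LT 30: heading 1 -> 31
    FD 11.8: (10.213,-11.225) -> (20.327,-5.147) [heading=31, draw]
    -- iteration 2/2 --
    LT 30: heading 31 -> 61
    FD 11.8: (20.327,-5.147) -> (26.048,5.173) [heading=61, draw]
  ]
]
Final: pos=(26.048,5.173), heading=61, 12 segment(s) drawn

Answer: 61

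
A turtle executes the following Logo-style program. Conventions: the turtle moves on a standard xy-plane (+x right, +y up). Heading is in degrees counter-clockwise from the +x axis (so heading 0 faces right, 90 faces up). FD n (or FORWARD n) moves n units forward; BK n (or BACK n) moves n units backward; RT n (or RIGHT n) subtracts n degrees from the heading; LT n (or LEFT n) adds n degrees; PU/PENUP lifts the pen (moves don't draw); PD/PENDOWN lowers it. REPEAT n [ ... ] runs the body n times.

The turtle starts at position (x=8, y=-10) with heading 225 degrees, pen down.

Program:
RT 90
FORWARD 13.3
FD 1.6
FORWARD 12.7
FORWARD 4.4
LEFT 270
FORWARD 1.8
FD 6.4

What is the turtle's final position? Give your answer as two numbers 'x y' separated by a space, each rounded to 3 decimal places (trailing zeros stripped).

Executing turtle program step by step:
Start: pos=(8,-10), heading=225, pen down
RT 90: heading 225 -> 135
FD 13.3: (8,-10) -> (-1.405,-0.595) [heading=135, draw]
FD 1.6: (-1.405,-0.595) -> (-2.536,0.536) [heading=135, draw]
FD 12.7: (-2.536,0.536) -> (-11.516,9.516) [heading=135, draw]
FD 4.4: (-11.516,9.516) -> (-14.627,12.627) [heading=135, draw]
LT 270: heading 135 -> 45
FD 1.8: (-14.627,12.627) -> (-13.355,13.9) [heading=45, draw]
FD 6.4: (-13.355,13.9) -> (-8.829,18.426) [heading=45, draw]
Final: pos=(-8.829,18.426), heading=45, 6 segment(s) drawn

Answer: -8.829 18.426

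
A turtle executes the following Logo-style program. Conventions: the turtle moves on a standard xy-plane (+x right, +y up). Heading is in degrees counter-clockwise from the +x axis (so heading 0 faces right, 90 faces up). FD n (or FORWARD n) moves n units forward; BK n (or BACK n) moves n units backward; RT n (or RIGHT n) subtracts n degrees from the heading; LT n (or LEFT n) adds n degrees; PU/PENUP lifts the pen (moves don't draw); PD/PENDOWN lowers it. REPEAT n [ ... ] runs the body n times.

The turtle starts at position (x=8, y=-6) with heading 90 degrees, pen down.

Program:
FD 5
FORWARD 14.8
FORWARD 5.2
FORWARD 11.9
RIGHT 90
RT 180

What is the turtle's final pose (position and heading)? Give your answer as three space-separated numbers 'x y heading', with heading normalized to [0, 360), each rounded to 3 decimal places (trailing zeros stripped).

Answer: 8 30.9 180

Derivation:
Executing turtle program step by step:
Start: pos=(8,-6), heading=90, pen down
FD 5: (8,-6) -> (8,-1) [heading=90, draw]
FD 14.8: (8,-1) -> (8,13.8) [heading=90, draw]
FD 5.2: (8,13.8) -> (8,19) [heading=90, draw]
FD 11.9: (8,19) -> (8,30.9) [heading=90, draw]
RT 90: heading 90 -> 0
RT 180: heading 0 -> 180
Final: pos=(8,30.9), heading=180, 4 segment(s) drawn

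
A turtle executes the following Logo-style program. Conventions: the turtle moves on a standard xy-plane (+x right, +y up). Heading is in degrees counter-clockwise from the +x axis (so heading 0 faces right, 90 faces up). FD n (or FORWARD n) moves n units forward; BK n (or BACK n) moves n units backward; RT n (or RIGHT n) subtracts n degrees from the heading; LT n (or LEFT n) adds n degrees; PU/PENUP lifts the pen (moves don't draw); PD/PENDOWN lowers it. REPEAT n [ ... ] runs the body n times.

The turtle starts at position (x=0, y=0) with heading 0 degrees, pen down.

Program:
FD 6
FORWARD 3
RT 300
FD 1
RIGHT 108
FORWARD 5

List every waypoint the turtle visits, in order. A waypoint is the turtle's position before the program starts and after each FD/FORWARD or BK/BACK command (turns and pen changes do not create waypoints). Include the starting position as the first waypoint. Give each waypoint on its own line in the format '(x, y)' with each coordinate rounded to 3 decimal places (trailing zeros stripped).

Answer: (0, 0)
(6, 0)
(9, 0)
(9.5, 0.866)
(12.846, -2.85)

Derivation:
Executing turtle program step by step:
Start: pos=(0,0), heading=0, pen down
FD 6: (0,0) -> (6,0) [heading=0, draw]
FD 3: (6,0) -> (9,0) [heading=0, draw]
RT 300: heading 0 -> 60
FD 1: (9,0) -> (9.5,0.866) [heading=60, draw]
RT 108: heading 60 -> 312
FD 5: (9.5,0.866) -> (12.846,-2.85) [heading=312, draw]
Final: pos=(12.846,-2.85), heading=312, 4 segment(s) drawn
Waypoints (5 total):
(0, 0)
(6, 0)
(9, 0)
(9.5, 0.866)
(12.846, -2.85)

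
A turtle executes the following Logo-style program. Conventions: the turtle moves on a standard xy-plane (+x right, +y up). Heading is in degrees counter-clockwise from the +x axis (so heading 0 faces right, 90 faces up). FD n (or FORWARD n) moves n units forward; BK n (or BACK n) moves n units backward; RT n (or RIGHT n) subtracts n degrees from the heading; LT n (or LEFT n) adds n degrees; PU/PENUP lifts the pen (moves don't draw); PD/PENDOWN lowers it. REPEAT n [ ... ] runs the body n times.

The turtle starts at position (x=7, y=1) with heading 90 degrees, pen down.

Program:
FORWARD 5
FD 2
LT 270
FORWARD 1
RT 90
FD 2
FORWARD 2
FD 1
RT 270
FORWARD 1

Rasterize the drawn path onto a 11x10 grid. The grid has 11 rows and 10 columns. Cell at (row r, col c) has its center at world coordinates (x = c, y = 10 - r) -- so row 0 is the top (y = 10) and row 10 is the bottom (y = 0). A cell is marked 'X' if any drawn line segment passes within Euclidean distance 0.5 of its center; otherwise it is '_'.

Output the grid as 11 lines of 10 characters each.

Answer: __________
__________
_______XX_
_______XX_
_______XX_
_______XX_
_______XX_
_______XXX
_______X__
_______X__
__________

Derivation:
Segment 0: (7,1) -> (7,6)
Segment 1: (7,6) -> (7,8)
Segment 2: (7,8) -> (8,8)
Segment 3: (8,8) -> (8,6)
Segment 4: (8,6) -> (8,4)
Segment 5: (8,4) -> (8,3)
Segment 6: (8,3) -> (9,3)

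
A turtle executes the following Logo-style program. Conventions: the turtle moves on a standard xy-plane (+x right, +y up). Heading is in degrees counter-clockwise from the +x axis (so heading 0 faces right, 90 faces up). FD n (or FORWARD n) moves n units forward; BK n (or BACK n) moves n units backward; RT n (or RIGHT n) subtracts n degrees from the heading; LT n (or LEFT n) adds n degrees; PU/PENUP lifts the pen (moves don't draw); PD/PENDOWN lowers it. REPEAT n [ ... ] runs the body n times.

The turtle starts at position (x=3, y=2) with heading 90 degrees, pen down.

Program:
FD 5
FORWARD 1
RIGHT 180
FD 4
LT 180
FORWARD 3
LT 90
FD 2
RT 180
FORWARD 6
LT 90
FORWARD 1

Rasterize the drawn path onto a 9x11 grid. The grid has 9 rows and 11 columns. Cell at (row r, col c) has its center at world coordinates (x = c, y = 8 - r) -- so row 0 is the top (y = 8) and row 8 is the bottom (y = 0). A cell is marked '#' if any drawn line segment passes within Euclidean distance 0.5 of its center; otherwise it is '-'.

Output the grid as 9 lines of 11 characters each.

Answer: ---#---#---
-#######---
---#-------
---#-------
---#-------
---#-------
---#-------
-----------
-----------

Derivation:
Segment 0: (3,2) -> (3,7)
Segment 1: (3,7) -> (3,8)
Segment 2: (3,8) -> (3,4)
Segment 3: (3,4) -> (3,7)
Segment 4: (3,7) -> (1,7)
Segment 5: (1,7) -> (7,7)
Segment 6: (7,7) -> (7,8)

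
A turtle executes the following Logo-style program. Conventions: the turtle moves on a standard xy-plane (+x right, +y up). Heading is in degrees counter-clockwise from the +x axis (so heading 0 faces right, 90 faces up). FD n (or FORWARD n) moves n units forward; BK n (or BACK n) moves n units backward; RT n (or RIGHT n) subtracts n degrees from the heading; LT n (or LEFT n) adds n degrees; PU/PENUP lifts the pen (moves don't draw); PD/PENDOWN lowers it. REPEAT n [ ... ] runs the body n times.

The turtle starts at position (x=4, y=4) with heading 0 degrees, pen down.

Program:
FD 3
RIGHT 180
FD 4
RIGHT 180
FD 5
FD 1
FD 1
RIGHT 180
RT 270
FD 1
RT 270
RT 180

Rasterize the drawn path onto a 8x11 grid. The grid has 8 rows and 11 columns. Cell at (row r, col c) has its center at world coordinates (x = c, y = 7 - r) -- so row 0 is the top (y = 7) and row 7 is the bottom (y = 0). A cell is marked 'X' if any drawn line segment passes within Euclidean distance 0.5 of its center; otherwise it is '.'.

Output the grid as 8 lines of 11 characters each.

Answer: ...........
...........
...........
...XXXXXXXX
..........X
...........
...........
...........

Derivation:
Segment 0: (4,4) -> (7,4)
Segment 1: (7,4) -> (3,4)
Segment 2: (3,4) -> (8,4)
Segment 3: (8,4) -> (9,4)
Segment 4: (9,4) -> (10,4)
Segment 5: (10,4) -> (10,3)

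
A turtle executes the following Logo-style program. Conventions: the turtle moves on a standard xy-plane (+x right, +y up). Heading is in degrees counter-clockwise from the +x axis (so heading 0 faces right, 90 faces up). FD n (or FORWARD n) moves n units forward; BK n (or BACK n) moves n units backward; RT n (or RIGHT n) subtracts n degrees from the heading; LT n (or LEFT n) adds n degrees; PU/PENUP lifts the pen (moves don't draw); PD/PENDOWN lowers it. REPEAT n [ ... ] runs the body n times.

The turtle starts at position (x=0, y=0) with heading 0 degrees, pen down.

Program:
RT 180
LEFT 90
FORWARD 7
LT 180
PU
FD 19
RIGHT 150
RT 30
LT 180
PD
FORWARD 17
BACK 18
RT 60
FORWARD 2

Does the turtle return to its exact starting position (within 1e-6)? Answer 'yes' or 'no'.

Answer: no

Derivation:
Executing turtle program step by step:
Start: pos=(0,0), heading=0, pen down
RT 180: heading 0 -> 180
LT 90: heading 180 -> 270
FD 7: (0,0) -> (0,-7) [heading=270, draw]
LT 180: heading 270 -> 90
PU: pen up
FD 19: (0,-7) -> (0,12) [heading=90, move]
RT 150: heading 90 -> 300
RT 30: heading 300 -> 270
LT 180: heading 270 -> 90
PD: pen down
FD 17: (0,12) -> (0,29) [heading=90, draw]
BK 18: (0,29) -> (0,11) [heading=90, draw]
RT 60: heading 90 -> 30
FD 2: (0,11) -> (1.732,12) [heading=30, draw]
Final: pos=(1.732,12), heading=30, 4 segment(s) drawn

Start position: (0, 0)
Final position: (1.732, 12)
Distance = 12.124; >= 1e-6 -> NOT closed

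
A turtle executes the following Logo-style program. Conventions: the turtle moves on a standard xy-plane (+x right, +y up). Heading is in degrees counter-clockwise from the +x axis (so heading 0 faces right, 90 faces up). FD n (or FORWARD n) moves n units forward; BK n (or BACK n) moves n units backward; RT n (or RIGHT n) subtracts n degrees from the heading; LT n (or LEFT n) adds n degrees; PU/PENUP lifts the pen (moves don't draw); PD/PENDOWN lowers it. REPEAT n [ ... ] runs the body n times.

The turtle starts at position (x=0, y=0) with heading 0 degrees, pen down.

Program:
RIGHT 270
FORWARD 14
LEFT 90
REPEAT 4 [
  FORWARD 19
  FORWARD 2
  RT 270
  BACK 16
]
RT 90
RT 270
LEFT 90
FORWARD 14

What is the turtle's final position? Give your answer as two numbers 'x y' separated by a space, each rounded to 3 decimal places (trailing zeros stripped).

Answer: 0 0

Derivation:
Executing turtle program step by step:
Start: pos=(0,0), heading=0, pen down
RT 270: heading 0 -> 90
FD 14: (0,0) -> (0,14) [heading=90, draw]
LT 90: heading 90 -> 180
REPEAT 4 [
  -- iteration 1/4 --
  FD 19: (0,14) -> (-19,14) [heading=180, draw]
  FD 2: (-19,14) -> (-21,14) [heading=180, draw]
  RT 270: heading 180 -> 270
  BK 16: (-21,14) -> (-21,30) [heading=270, draw]
  -- iteration 2/4 --
  FD 19: (-21,30) -> (-21,11) [heading=270, draw]
  FD 2: (-21,11) -> (-21,9) [heading=270, draw]
  RT 270: heading 270 -> 0
  BK 16: (-21,9) -> (-37,9) [heading=0, draw]
  -- iteration 3/4 --
  FD 19: (-37,9) -> (-18,9) [heading=0, draw]
  FD 2: (-18,9) -> (-16,9) [heading=0, draw]
  RT 270: heading 0 -> 90
  BK 16: (-16,9) -> (-16,-7) [heading=90, draw]
  -- iteration 4/4 --
  FD 19: (-16,-7) -> (-16,12) [heading=90, draw]
  FD 2: (-16,12) -> (-16,14) [heading=90, draw]
  RT 270: heading 90 -> 180
  BK 16: (-16,14) -> (0,14) [heading=180, draw]
]
RT 90: heading 180 -> 90
RT 270: heading 90 -> 180
LT 90: heading 180 -> 270
FD 14: (0,14) -> (0,0) [heading=270, draw]
Final: pos=(0,0), heading=270, 14 segment(s) drawn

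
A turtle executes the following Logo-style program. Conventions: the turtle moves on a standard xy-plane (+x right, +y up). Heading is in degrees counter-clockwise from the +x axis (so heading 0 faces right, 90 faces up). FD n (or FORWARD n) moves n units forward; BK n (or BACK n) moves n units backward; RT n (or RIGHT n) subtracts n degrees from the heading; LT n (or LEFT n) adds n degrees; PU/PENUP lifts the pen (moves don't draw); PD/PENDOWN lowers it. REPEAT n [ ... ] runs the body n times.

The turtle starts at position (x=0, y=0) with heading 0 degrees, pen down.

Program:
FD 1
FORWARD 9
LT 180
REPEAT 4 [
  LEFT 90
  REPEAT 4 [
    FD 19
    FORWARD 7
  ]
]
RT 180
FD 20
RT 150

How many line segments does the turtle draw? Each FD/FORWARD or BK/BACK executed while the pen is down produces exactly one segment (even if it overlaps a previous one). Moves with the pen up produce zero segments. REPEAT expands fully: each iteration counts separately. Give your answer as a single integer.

Executing turtle program step by step:
Start: pos=(0,0), heading=0, pen down
FD 1: (0,0) -> (1,0) [heading=0, draw]
FD 9: (1,0) -> (10,0) [heading=0, draw]
LT 180: heading 0 -> 180
REPEAT 4 [
  -- iteration 1/4 --
  LT 90: heading 180 -> 270
  REPEAT 4 [
    -- iteration 1/4 --
    FD 19: (10,0) -> (10,-19) [heading=270, draw]
    FD 7: (10,-19) -> (10,-26) [heading=270, draw]
    -- iteration 2/4 --
    FD 19: (10,-26) -> (10,-45) [heading=270, draw]
    FD 7: (10,-45) -> (10,-52) [heading=270, draw]
    -- iteration 3/4 --
    FD 19: (10,-52) -> (10,-71) [heading=270, draw]
    FD 7: (10,-71) -> (10,-78) [heading=270, draw]
    -- iteration 4/4 --
    FD 19: (10,-78) -> (10,-97) [heading=270, draw]
    FD 7: (10,-97) -> (10,-104) [heading=270, draw]
  ]
  -- iteration 2/4 --
  LT 90: heading 270 -> 0
  REPEAT 4 [
    -- iteration 1/4 --
    FD 19: (10,-104) -> (29,-104) [heading=0, draw]
    FD 7: (29,-104) -> (36,-104) [heading=0, draw]
    -- iteration 2/4 --
    FD 19: (36,-104) -> (55,-104) [heading=0, draw]
    FD 7: (55,-104) -> (62,-104) [heading=0, draw]
    -- iteration 3/4 --
    FD 19: (62,-104) -> (81,-104) [heading=0, draw]
    FD 7: (81,-104) -> (88,-104) [heading=0, draw]
    -- iteration 4/4 --
    FD 19: (88,-104) -> (107,-104) [heading=0, draw]
    FD 7: (107,-104) -> (114,-104) [heading=0, draw]
  ]
  -- iteration 3/4 --
  LT 90: heading 0 -> 90
  REPEAT 4 [
    -- iteration 1/4 --
    FD 19: (114,-104) -> (114,-85) [heading=90, draw]
    FD 7: (114,-85) -> (114,-78) [heading=90, draw]
    -- iteration 2/4 --
    FD 19: (114,-78) -> (114,-59) [heading=90, draw]
    FD 7: (114,-59) -> (114,-52) [heading=90, draw]
    -- iteration 3/4 --
    FD 19: (114,-52) -> (114,-33) [heading=90, draw]
    FD 7: (114,-33) -> (114,-26) [heading=90, draw]
    -- iteration 4/4 --
    FD 19: (114,-26) -> (114,-7) [heading=90, draw]
    FD 7: (114,-7) -> (114,0) [heading=90, draw]
  ]
  -- iteration 4/4 --
  LT 90: heading 90 -> 180
  REPEAT 4 [
    -- iteration 1/4 --
    FD 19: (114,0) -> (95,0) [heading=180, draw]
    FD 7: (95,0) -> (88,0) [heading=180, draw]
    -- iteration 2/4 --
    FD 19: (88,0) -> (69,0) [heading=180, draw]
    FD 7: (69,0) -> (62,0) [heading=180, draw]
    -- iteration 3/4 --
    FD 19: (62,0) -> (43,0) [heading=180, draw]
    FD 7: (43,0) -> (36,0) [heading=180, draw]
    -- iteration 4/4 --
    FD 19: (36,0) -> (17,0) [heading=180, draw]
    FD 7: (17,0) -> (10,0) [heading=180, draw]
  ]
]
RT 180: heading 180 -> 0
FD 20: (10,0) -> (30,0) [heading=0, draw]
RT 150: heading 0 -> 210
Final: pos=(30,0), heading=210, 35 segment(s) drawn
Segments drawn: 35

Answer: 35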